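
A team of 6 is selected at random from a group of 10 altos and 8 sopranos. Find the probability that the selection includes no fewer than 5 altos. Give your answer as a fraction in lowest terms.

There are C(18,6) = 18564 ways to choose the 6.
Favorable selections (no fewer than 5 altos): C(10,5)·C(8,1) + C(10,6)·C(8,0) = 2016 + 210 = 2226.
Probability = 2226/18564 = 53/442.

53/442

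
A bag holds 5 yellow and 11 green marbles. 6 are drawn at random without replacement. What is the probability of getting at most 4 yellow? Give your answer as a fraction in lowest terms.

There are C(16,6) = 8008 ways to choose the 6.
The complement is exactly 5 yellow: C(5,5)·C(11,1) = 11.
Probability = 1 − 11/8008 = 7997/8008 = 727/728.

727/728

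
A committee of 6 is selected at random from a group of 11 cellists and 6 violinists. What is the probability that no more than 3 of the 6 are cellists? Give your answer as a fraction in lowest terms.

Total selections: C(17,6) = 12376.
Favorable selections (no more than 3 cellists): C(11,0)·C(6,6) + C(11,1)·C(6,5) + C(11,2)·C(6,4) + C(11,3)·C(6,3) = 1 + 66 + 825 + 3300 = 4192.
Probability = 4192/12376 = 524/1547.

524/1547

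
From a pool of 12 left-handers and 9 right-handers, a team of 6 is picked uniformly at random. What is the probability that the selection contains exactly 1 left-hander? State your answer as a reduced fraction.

9/323

The sample space is all 6-subsets of the 21: C(21,6) = 54264.
Selections with exactly 1 left-hander: choose 1 of the 12 left-handers and 5 of the 9 right-handers, C(12,1)·C(9,5) = 12·126 = 1512.
Probability = 1512/54264 = 9/323.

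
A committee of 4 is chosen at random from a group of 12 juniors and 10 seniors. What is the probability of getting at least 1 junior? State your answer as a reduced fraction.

203/209

Total selections: C(22,4) = 7315.
The complement is all 4 are seniors: C(10,4) = 210.
Probability = 1 − 210/7315 = 7105/7315 = 203/209.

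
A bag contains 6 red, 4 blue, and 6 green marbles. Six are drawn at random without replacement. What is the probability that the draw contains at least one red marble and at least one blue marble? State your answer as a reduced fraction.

There are C(16,6) = 8008 possible draws.
By inclusion-exclusion on the complements, draws missing all red or all blue: C(10,6) + C(12,6) − C(6,6) = 210 + 924 − 1 = 1133.
So draws with at least one of each: 8008 − 1133 = 6875, probability 6875/8008 = 625/728.

625/728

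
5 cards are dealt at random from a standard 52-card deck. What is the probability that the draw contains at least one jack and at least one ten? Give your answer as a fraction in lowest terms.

There are C(52,5) = 2598960 possible draws.
By inclusion-exclusion on the complements, draws missing all jacks or all tens: C(48,5) + C(48,5) − C(44,5) = 1712304 + 1712304 − 1086008 = 2338600.
So draws with at least one of each: 2598960 − 2338600 = 260360, probability 260360/2598960 = 6509/64974.

6509/64974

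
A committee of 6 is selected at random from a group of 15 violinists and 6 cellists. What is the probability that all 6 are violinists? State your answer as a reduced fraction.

There are C(21,6) = 54264 possible selections.
Selections with all violinists: C(15,6) = 5005.
Probability = 5005/54264 = 715/7752.

715/7752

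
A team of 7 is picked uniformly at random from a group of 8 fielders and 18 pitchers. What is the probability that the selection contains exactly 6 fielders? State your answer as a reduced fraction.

63/82225

Total number of selections: C(26,7) = 657800.
Selections with exactly 6 fielders: choose 6 of the 8 fielders and 1 of the 18 pitchers, C(8,6)·C(18,1) = 28·18 = 504.
Probability = 504/657800 = 63/82225.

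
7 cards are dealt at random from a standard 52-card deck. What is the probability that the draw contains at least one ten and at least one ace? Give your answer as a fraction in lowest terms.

3105873/16723070

There are C(52,7) = 133784560 possible draws.
By inclusion-exclusion on the complements, draws missing all tens or all aces: C(48,7) + C(48,7) − C(44,7) = 73629072 + 73629072 − 38320568 = 108937576.
So draws with at least one of each: 133784560 − 108937576 = 24846984, probability 24846984/133784560 = 3105873/16723070.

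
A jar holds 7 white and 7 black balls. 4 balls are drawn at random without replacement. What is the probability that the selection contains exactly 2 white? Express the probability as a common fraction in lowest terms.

The sample space is all 4-subsets of the 14: C(14,4) = 1001.
Selections with exactly 2 white: choose 2 of the 7 white and 2 of the 7 black, C(7,2)·C(7,2) = 21·21 = 441.
Probability = 441/1001 = 63/143.

63/143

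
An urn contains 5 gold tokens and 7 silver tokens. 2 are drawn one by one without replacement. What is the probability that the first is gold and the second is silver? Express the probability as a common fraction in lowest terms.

Multiply the conditional probabilities at each draw: 5/12 · 7/11 = 35/132.

35/132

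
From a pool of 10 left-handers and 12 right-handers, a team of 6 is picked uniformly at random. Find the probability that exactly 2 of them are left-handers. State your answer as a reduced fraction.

Total number of selections: C(22,6) = 74613.
Selections with exactly 2 left-handers: choose 2 of the 10 left-handers and 4 of the 12 right-handers, C(10,2)·C(12,4) = 45·495 = 22275.
Probability = 22275/74613 = 675/2261.

675/2261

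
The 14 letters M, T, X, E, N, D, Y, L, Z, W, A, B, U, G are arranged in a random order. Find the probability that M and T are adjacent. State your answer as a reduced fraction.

There are 14! = 87178291200 arrangements.
Treat M and T as a block: 13! arrangements of the blocks × 2 orders within the block = 2·6227020800 = 12454041600.
Probability = 12454041600/87178291200 = 1/7.

1/7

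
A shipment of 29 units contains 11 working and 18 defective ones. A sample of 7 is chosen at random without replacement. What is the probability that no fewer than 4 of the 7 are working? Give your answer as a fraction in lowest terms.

Total selections: C(29,7) = 1560780.
Favorable selections (no fewer than 4 working): C(11,4)·C(18,3) + C(11,5)·C(18,2) + C(11,6)·C(18,1) + C(11,7)·C(18,0) = 269280 + 70686 + 8316 + 330 = 348612.
Probability = 348612/1560780 = 29051/130065.

29051/130065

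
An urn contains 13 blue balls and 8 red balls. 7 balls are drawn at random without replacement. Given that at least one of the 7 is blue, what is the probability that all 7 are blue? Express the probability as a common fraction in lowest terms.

Work in counts. Selections with at least one blue: C(21,7) − C(8,7) = 116280 − 8 = 116272.
Of those, selections where all 7 are blue: C(13,7) = 1716.
Conditional probability = 1716/116272 = 33/2236.

33/2236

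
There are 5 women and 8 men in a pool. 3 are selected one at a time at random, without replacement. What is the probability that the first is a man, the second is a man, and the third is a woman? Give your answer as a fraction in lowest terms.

Multiply the conditional probabilities at each draw: 8/13 · 7/12 · 5/11 = 280/1716 = 70/429.

70/429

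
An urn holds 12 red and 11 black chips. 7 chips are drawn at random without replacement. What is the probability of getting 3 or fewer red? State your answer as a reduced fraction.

Total selections: C(23,7) = 245157.
Favorable selections (3 or fewer red): C(12,0)·C(11,7) + C(12,1)·C(11,6) + C(12,2)·C(11,5) + C(12,3)·C(11,4) = 330 + 5544 + 30492 + 72600 = 108966.
Probability = 108966/245157 = 3302/7429.

3302/7429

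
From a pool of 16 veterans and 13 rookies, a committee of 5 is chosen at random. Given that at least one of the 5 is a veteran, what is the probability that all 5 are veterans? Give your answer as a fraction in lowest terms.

28/753

Work in counts. Selections with at least one veteran: C(29,5) − C(13,5) = 118755 − 1287 = 117468.
Of those, selections where all 5 are veterans: C(16,5) = 4368.
Conditional probability = 4368/117468 = 28/753.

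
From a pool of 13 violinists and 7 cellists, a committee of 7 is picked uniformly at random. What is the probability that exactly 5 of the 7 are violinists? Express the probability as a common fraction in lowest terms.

There are C(20,7) = 77520 ways to choose 7 from 20.
Selections with exactly 5 violinists: choose 5 of the 13 violinists and 2 of the 7 cellists, C(13,5)·C(7,2) = 1287·21 = 27027.
Probability = 27027/77520 = 9009/25840.

9009/25840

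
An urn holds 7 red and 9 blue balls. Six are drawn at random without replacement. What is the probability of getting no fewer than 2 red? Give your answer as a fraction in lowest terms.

503/572

Total selections: C(16,6) = 8008.
Favorable selections (no fewer than 2 red): C(7,2)·C(9,4) + C(7,3)·C(9,3) + C(7,4)·C(9,2) + C(7,5)·C(9,1) + C(7,6)·C(9,0) = 2646 + 2940 + 1260 + 189 + 7 = 7042.
Probability = 7042/8008 = 503/572.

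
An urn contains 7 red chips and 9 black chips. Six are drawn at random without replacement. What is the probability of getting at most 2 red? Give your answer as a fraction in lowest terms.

There are C(16,6) = 8008 ways to choose the 6.
Favorable selections (at most 2 red): C(7,0)·C(9,6) + C(7,1)·C(9,5) + C(7,2)·C(9,4) = 84 + 882 + 2646 = 3612.
Probability = 3612/8008 = 129/286.

129/286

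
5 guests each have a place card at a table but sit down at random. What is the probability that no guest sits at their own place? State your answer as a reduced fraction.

There are 5! = 120 seatings.
By inclusion-exclusion, seatings with no fixed points: C(5,0)·5! − C(5,1)·4! + C(5,2)·3! − C(5,3)·2! + C(5,4)·1! − C(5,5)·0! = 44.
Probability = 44/120 = 11/30.

11/30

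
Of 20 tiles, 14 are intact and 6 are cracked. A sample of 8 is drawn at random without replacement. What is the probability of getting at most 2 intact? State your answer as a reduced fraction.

Total selections: C(20,8) = 125970.
Favorable selections (at most 2 intact): C(14,2)·C(6,6) = 91.
Probability = 91/125970 = 7/9690.

7/9690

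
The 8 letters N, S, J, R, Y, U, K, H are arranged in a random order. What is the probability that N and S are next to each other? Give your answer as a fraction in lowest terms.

There are 8! = 40320 arrangements.
Treat N and S as a block: 7! arrangements of the blocks × 2 orders within the block = 2·5040 = 10080.
Probability = 10080/40320 = 1/4.

1/4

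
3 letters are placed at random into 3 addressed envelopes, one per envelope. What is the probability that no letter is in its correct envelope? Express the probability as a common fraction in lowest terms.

There are 3! = 6 assignments.
By inclusion-exclusion, assignments with no fixed points: C(3,0)·3! − C(3,1)·2! + C(3,2)·1! − C(3,3)·0! = 2.
Probability = 2/6 = 1/3.

1/3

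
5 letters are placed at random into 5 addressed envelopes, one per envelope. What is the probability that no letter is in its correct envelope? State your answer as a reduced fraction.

11/30

There are 5! = 120 assignments.
By inclusion-exclusion, assignments with no fixed points: C(5,0)·5! − C(5,1)·4! + C(5,2)·3! − C(5,3)·2! + C(5,4)·1! − C(5,5)·0! = 44.
Probability = 44/120 = 11/30.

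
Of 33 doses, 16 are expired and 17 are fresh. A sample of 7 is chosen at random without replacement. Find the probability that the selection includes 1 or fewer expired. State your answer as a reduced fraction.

9061/178002

Total selections: C(33,7) = 4272048.
Favorable selections (1 or fewer expired): C(16,0)·C(17,7) + C(16,1)·C(17,6) = 19448 + 198016 = 217464.
Probability = 217464/4272048 = 9061/178002.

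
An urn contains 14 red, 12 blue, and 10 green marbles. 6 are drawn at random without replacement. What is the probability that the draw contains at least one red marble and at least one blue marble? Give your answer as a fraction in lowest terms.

248399/278256

There are C(36,6) = 1947792 possible draws.
By inclusion-exclusion on the complements, draws missing all red or all blue: C(22,6) + C(24,6) − C(10,6) = 74613 + 134596 − 210 = 208999.
So draws with at least one of each: 1947792 − 208999 = 1738793, probability 1738793/1947792 = 248399/278256.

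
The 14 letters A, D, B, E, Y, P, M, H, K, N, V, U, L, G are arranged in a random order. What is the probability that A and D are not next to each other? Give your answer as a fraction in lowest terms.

There are 14! = 87178291200 arrangements.
Arrangements with A and D adjacent: 2·13! = 12454041600.
So not adjacent: 87178291200 − 12454041600 = 74724249600, probability 74724249600/87178291200 = 6/7.

6/7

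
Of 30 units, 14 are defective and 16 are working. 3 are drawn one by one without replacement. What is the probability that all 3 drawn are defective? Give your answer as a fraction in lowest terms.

Multiply the conditional probabilities at each draw: 14/30 · 13/29 · 12/28 = 2184/24360 = 13/145.

13/145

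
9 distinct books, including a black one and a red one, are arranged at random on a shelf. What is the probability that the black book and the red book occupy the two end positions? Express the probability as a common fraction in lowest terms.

There are 9! = 362880 arrangements.
Place the black book and the red book at the ends in 2 ways, arrange the remaining 7 in 7! = 5040 ways: 2·5040 = 10080.
Probability = 10080/362880 = 1/36.

1/36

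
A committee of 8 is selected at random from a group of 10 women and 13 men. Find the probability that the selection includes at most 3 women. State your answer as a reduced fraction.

7579/14858

There are C(23,8) = 490314 ways to choose the 8.
Favorable selections (at most 3 women): C(10,0)·C(13,8) + C(10,1)·C(13,7) + C(10,2)·C(13,6) + C(10,3)·C(13,5) = 1287 + 17160 + 77220 + 154440 = 250107.
Probability = 250107/490314 = 7579/14858.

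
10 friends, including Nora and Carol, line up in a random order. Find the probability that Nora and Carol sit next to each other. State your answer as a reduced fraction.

There are 10! = 3628800 arrangements.
Treat Nora and Carol as a block: 9! arrangements of the blocks × 2 orders within the block = 2·362880 = 725760.
Probability = 725760/3628800 = 1/5.

1/5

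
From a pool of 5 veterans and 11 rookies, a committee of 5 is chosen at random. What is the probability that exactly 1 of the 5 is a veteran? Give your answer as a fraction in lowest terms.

The sample space is all 5-subsets of the 16: C(16,5) = 4368.
Selections with exactly 1 veteran: choose 1 of the 5 veterans and 4 of the 11 rookies, C(5,1)·C(11,4) = 5·330 = 1650.
Probability = 1650/4368 = 275/728.

275/728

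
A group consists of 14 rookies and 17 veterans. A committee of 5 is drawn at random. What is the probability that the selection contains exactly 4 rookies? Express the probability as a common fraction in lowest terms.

There are C(31,5) = 169911 ways to choose 5 from 31.
Selections with exactly 4 rookies: choose 4 of the 14 rookies and 1 of the 17 veterans, C(14,4)·C(17,1) = 1001·17 = 17017.
Probability = 17017/169911 = 2431/24273.

2431/24273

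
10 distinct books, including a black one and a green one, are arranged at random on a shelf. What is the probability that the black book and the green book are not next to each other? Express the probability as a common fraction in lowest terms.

There are 10! = 3628800 arrangements.
Arrangements with the black book and the green book adjacent: 2·9! = 725760.
So not adjacent: 3628800 − 725760 = 2903040, probability 2903040/3628800 = 4/5.

4/5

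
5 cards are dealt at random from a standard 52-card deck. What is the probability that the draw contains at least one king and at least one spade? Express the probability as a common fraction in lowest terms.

229297/866320

There are C(52,5) = 2598960 possible draws.
By inclusion-exclusion on the complements, draws missing all kings or all spades: C(48,5) + C(39,5) − C(36,5) = 1712304 + 575757 − 376992 = 1911069.
So draws with at least one of each: 2598960 − 1911069 = 687891, probability 687891/2598960 = 229297/866320.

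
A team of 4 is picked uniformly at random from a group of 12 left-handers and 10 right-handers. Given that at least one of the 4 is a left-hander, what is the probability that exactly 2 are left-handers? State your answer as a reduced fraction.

594/1421

Work in counts. Selections with at least one left-hander: C(22,4) − C(10,4) = 7315 − 210 = 7105.
Of those, selections where exactly 2 are left-handers: C(12,2)·C(10,2) = 66·45 = 2970.
Conditional probability = 2970/7105 = 594/1421.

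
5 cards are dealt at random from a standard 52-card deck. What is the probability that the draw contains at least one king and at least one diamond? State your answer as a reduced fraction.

There are C(52,5) = 2598960 possible draws.
By inclusion-exclusion on the complements, draws missing all kings or all diamonds: C(48,5) + C(39,5) − C(36,5) = 1712304 + 575757 − 376992 = 1911069.
So draws with at least one of each: 2598960 − 1911069 = 687891, probability 687891/2598960 = 229297/866320.

229297/866320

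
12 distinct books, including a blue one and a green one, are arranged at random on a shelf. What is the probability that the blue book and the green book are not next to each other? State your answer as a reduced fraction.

There are 12! = 479001600 arrangements.
Arrangements with the blue book and the green book adjacent: 2·11! = 79833600.
So not adjacent: 479001600 − 79833600 = 399168000, probability 399168000/479001600 = 5/6.

5/6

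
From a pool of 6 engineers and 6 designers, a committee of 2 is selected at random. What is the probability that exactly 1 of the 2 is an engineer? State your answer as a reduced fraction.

Total number of selections: C(12,2) = 66.
Selections with exactly 1 engineer: choose 1 of the 6 engineers and 1 of the 6 designers, C(6,1)·C(6,1) = 6·6 = 36.
Probability = 36/66 = 6/11.

6/11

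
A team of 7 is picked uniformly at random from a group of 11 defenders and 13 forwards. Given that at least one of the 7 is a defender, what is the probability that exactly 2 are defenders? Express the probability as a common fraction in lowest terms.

2145/10436

Work in counts. Selections with at least one defender: C(24,7) − C(13,7) = 346104 − 1716 = 344388.
Of those, selections where exactly 2 are defenders: C(11,2)·C(13,5) = 55·1287 = 70785.
Conditional probability = 70785/344388 = 2145/10436.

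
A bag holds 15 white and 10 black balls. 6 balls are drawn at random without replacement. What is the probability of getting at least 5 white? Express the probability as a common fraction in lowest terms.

91/460

Total selections: C(25,6) = 177100.
Favorable selections (at least 5 white): C(15,5)·C(10,1) + C(15,6)·C(10,0) = 30030 + 5005 = 35035.
Probability = 35035/177100 = 91/460.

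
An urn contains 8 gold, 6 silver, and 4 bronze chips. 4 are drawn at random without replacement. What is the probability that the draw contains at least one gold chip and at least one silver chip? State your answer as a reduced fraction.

There are C(18,4) = 3060 possible draws.
By inclusion-exclusion on the complements, draws missing all gold or all silver: C(10,4) + C(12,4) − C(4,4) = 210 + 495 − 1 = 704.
So draws with at least one of each: 3060 − 704 = 2356, probability 2356/3060 = 589/765.

589/765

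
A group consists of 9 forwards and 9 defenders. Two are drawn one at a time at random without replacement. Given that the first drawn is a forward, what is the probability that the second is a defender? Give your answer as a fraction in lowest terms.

9/17

After removing one forward, 17 remain: 8 forwards and 9 defenders.
So the probability the next is a defender is 9/17.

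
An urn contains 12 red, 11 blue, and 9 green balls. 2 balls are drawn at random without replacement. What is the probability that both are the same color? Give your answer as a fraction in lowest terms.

157/496

There are C(32,2) = 496 ways to draw 2 balls.
All same color: C(12,2) + C(11,2) + C(9,2) = 66 + 55 + 36 = 157.
Probability = 157/496.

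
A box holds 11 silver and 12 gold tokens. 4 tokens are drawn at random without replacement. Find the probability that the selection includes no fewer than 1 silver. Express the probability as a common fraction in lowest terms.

There are C(23,4) = 8855 ways to choose the 4.
The complement is all 4 are gold: C(12,4) = 495.
Probability = 1 − 495/8855 = 8360/8855 = 152/161.

152/161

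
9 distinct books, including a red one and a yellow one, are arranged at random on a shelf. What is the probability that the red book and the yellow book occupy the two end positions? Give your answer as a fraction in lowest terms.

1/36

There are 9! = 362880 arrangements.
Place the red book and the yellow book at the ends in 2 ways, arrange the remaining 7 in 7! = 5040 ways: 2·5040 = 10080.
Probability = 10080/362880 = 1/36.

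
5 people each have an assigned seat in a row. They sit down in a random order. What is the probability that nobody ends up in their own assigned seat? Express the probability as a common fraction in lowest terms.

11/30

There are 5! = 120 seatings.
By inclusion-exclusion, seatings with no fixed points: C(5,0)·5! − C(5,1)·4! + C(5,2)·3! − C(5,3)·2! + C(5,4)·1! − C(5,5)·0! = 44.
Probability = 44/120 = 11/30.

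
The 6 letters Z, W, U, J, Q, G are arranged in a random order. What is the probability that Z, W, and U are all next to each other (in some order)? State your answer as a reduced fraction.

1/5

There are 6! = 720 arrangements.
Treat the three as one block: 4! placements × 3! orders within the block = 24·6 = 144.
Probability = 144/720 = 1/5.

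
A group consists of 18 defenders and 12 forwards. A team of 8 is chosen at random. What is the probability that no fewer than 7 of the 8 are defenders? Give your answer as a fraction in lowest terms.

There are C(30,8) = 5852925 ways to choose the 8.
Favorable selections (no fewer than 7 defenders): C(18,7)·C(12,1) + C(18,8)·C(12,0) = 381888 + 43758 = 425646.
Probability = 425646/5852925 = 3638/50025.

3638/50025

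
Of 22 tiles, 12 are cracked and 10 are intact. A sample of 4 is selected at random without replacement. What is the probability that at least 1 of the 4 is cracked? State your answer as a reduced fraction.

203/209

There are C(22,4) = 7315 ways to choose the 4.
The complement is all 4 are intact: C(10,4) = 210.
Probability = 1 − 210/7315 = 7105/7315 = 203/209.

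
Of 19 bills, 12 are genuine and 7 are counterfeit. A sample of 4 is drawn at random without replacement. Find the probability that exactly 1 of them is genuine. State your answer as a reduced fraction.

The sample space is all 4-subsets of the 19: C(19,4) = 3876.
Selections with exactly 1 genuine: choose 1 of the 12 genuine and 3 of the 7 counterfeit, C(12,1)·C(7,3) = 12·35 = 420.
Probability = 420/3876 = 35/323.

35/323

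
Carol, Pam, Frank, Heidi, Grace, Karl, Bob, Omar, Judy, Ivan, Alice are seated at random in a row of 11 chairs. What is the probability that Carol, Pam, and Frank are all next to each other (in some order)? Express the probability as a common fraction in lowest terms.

3/55

There are 11! = 39916800 arrangements.
Treat the three as one block: 9! placements × 3! orders within the block = 362880·6 = 2177280.
Probability = 2177280/39916800 = 3/55.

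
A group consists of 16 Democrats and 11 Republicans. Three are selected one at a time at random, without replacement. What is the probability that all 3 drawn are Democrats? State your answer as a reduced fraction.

Multiply the conditional probabilities at each draw: 16/27 · 15/26 · 14/25 = 3360/17550 = 112/585.

112/585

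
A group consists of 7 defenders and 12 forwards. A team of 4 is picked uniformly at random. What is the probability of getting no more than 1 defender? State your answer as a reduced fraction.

2035/3876

Total selections: C(19,4) = 3876.
Favorable selections (no more than 1 defender): C(7,0)·C(12,4) + C(7,1)·C(12,3) = 495 + 1540 = 2035.
Probability = 2035/3876.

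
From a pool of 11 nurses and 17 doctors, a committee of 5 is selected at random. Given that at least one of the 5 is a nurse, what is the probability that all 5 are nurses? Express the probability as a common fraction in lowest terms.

3/598

Work in counts. Selections with at least one nurse: C(28,5) − C(17,5) = 98280 − 6188 = 92092.
Of those, selections where all 5 are nurses: C(11,5) = 462.
Conditional probability = 462/92092 = 3/598.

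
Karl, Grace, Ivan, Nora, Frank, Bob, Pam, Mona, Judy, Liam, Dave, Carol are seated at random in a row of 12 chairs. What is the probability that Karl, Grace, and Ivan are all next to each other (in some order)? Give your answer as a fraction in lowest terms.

1/22

There are 12! = 479001600 arrangements.
Treat the three as one block: 10! placements × 3! orders within the block = 3628800·6 = 21772800.
Probability = 21772800/479001600 = 1/22.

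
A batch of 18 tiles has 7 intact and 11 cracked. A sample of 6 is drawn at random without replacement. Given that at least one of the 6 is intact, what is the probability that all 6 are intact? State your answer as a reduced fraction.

Work in counts. Selections with at least one intact: C(18,6) − C(11,6) = 18564 − 462 = 18102.
Of those, selections where all 6 are intact: C(7,6) = 7.
Conditional probability = 7/18102 = 1/2586.

1/2586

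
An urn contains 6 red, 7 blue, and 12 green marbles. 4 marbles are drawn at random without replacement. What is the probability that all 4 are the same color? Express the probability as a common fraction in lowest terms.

There are C(25,4) = 12650 ways to draw 4 marbles.
All same color: C(6,4) + C(7,4) + C(12,4) = 15 + 35 + 495 = 545.
Probability = 545/12650 = 109/2530.

109/2530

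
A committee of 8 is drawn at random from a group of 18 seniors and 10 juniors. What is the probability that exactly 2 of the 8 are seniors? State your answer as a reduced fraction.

There are C(28,8) = 3108105 ways to choose 8 from 28.
Selections with exactly 2 seniors: choose 2 of the 18 seniors and 6 of the 10 juniors, C(18,2)·C(10,6) = 153·210 = 32130.
Probability = 32130/3108105 = 34/3289.

34/3289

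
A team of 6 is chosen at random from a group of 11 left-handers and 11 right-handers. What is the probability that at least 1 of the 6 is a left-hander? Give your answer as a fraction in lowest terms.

There are C(22,6) = 74613 ways to choose the 6.
The complement is all 6 are right-handers: C(11,6) = 462.
Probability = 1 − 462/74613 = 74151/74613 = 321/323.

321/323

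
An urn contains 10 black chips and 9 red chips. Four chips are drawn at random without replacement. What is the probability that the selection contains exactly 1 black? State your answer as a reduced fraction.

70/323

There are C(19,4) = 3876 ways to choose 4 from 19.
Selections with exactly 1 black: choose 1 of the 10 black and 3 of the 9 red, C(10,1)·C(9,3) = 10·84 = 840.
Probability = 840/3876 = 70/323.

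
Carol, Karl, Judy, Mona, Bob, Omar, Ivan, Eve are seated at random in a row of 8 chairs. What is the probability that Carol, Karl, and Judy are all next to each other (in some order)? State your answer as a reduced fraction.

3/28

There are 8! = 40320 arrangements.
Treat the three as one block: 6! placements × 3! orders within the block = 720·6 = 4320.
Probability = 4320/40320 = 3/28.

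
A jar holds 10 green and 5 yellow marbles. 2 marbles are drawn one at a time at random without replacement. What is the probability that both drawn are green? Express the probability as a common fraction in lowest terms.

3/7

Multiply the conditional probabilities at each draw: 10/15 · 9/14 = 90/210 = 3/7.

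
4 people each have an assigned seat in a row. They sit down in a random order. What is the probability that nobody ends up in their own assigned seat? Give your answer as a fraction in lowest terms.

3/8

There are 4! = 24 seatings.
By inclusion-exclusion, seatings with no fixed points: C(4,0)·4! − C(4,1)·3! + C(4,2)·2! − C(4,3)·1! + C(4,4)·0! = 9.
Probability = 9/24 = 3/8.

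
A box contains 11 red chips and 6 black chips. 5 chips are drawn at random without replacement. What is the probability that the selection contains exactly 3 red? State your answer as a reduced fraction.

Total number of selections: C(17,5) = 6188.
Selections with exactly 3 red: choose 3 of the 11 red and 2 of the 6 black, C(11,3)·C(6,2) = 165·15 = 2475.
Probability = 2475/6188.

2475/6188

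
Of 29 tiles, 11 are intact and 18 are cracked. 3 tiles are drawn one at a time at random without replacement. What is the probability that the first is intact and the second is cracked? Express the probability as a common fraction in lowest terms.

Multiply the conditional probabilities at each draw: 11/29 · 18/28 = 198/812 = 99/406.

99/406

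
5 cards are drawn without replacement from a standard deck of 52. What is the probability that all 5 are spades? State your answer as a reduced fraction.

There are C(52,5) = 2598960 possible 5-card hands.
Hands that are all spades: C(13,5) = 1287.
Probability = 1287/2598960 = 33/66640.

33/66640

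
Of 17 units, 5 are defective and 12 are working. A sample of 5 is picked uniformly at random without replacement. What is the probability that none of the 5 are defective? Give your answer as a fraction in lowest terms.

There are C(17,5) = 6188 possible selections.
Selections with no defective (all working): C(12,5) = 792.
Probability = 792/6188 = 198/1547.

198/1547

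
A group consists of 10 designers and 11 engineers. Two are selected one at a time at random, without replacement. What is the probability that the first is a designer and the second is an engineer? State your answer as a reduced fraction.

11/42

Multiply the conditional probabilities at each draw: 10/21 · 11/20 = 110/420 = 11/42.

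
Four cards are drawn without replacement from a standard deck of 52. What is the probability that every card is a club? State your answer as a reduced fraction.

There are C(52,4) = 270725 possible 4-card hands.
Hands that are all clubs: C(13,4) = 715.
Probability = 715/270725 = 11/4165.

11/4165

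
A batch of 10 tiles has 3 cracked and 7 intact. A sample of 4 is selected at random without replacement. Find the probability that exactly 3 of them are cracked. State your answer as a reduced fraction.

There are C(10,4) = 210 ways to choose 4 from 10.
Selections with exactly 3 cracked: choose 3 of the 3 cracked and 1 of the 7 intact, C(3,3)·C(7,1) = 1·7 = 7.
Probability = 7/210 = 1/30.

1/30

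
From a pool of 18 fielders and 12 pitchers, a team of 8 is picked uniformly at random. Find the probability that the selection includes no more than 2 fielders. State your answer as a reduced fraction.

Total selections: C(30,8) = 5852925.
Favorable selections (no more than 2 fielders): C(18,0)·C(12,8) + C(18,1)·C(12,7) + C(18,2)·C(12,6) = 495 + 14256 + 141372 = 156123.
Probability = 156123/5852925 = 17347/650325.

17347/650325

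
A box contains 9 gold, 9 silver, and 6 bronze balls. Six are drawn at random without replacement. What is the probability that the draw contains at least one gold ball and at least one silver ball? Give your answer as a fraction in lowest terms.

124587/134596

There are C(24,6) = 134596 possible draws.
By inclusion-exclusion on the complements, draws missing all gold or all silver: C(15,6) + C(15,6) − C(6,6) = 5005 + 5005 − 1 = 10009.
So draws with at least one of each: 134596 − 10009 = 124587, probability 124587/134596.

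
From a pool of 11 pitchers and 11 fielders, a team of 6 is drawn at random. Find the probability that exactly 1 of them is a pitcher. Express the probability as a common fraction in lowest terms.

22/323

There are C(22,6) = 74613 ways to choose 6 from 22.
Selections with exactly 1 pitcher: choose 1 of the 11 pitchers and 5 of the 11 fielders, C(11,1)·C(11,5) = 11·462 = 5082.
Probability = 5082/74613 = 22/323.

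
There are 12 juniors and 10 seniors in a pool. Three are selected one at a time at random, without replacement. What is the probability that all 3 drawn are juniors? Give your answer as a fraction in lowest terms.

1/7

Multiply the conditional probabilities at each draw: 12/22 · 11/21 · 10/20 = 1320/9240 = 1/7.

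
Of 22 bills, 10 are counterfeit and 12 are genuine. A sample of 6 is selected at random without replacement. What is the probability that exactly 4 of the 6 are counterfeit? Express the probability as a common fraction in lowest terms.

Total number of selections: C(22,6) = 74613.
Selections with exactly 4 counterfeit: choose 4 of the 10 counterfeit and 2 of the 12 genuine, C(10,4)·C(12,2) = 210·66 = 13860.
Probability = 13860/74613 = 60/323.

60/323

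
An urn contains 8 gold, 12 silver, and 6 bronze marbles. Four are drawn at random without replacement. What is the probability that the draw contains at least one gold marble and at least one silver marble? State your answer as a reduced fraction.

5452/7475

There are C(26,4) = 14950 possible draws.
By inclusion-exclusion on the complements, draws missing all gold or all silver: C(18,4) + C(14,4) − C(6,4) = 3060 + 1001 − 15 = 4046.
So draws with at least one of each: 14950 − 4046 = 10904, probability 10904/14950 = 5452/7475.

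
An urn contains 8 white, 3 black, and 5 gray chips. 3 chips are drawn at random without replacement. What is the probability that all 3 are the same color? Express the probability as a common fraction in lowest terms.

67/560

There are C(16,3) = 560 ways to draw 3 chips.
All same color: C(8,3) + C(3,3) + C(5,3) = 56 + 1 + 10 = 67.
Probability = 67/560.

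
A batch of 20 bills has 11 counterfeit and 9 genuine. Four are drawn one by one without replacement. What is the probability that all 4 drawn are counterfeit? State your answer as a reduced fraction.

Multiply the conditional probabilities at each draw: 11/20 · 10/19 · 9/18 · 8/17 = 7920/116280 = 22/323.

22/323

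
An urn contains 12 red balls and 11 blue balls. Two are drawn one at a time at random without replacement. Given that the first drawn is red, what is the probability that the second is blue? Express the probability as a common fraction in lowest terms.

1/2

After removing one red, 22 remain: 11 red and 11 blue.
So the probability the next is blue is 11/22 = 1/2.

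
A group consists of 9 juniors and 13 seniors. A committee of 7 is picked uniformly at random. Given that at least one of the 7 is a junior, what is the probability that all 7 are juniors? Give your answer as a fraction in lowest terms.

3/14069

Work in counts. Selections with at least one junior: C(22,7) − C(13,7) = 170544 − 1716 = 168828.
Of those, selections where all 7 are juniors: C(9,7) = 36.
Conditional probability = 36/168828 = 3/14069.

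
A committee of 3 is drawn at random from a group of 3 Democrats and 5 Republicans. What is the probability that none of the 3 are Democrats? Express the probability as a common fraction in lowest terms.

There are C(8,3) = 56 possible selections.
Selections with no Democrats (all Republicans): C(5,3) = 10.
Probability = 10/56 = 5/28.

5/28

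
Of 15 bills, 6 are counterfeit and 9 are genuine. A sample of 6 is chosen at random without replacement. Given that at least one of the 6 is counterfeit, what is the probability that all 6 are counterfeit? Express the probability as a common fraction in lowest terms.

Work in counts. Selections with at least one counterfeit: C(15,6) − C(9,6) = 5005 − 84 = 4921.
Of those, selections where all 6 are counterfeit: C(6,6) = 1.
Conditional probability = 1/4921.

1/4921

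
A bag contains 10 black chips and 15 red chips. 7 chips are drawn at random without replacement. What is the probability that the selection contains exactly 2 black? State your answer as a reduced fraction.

There are C(25,7) = 480700 ways to choose 7 from 25.
Selections with exactly 2 black: choose 2 of the 10 black and 5 of the 15 red, C(10,2)·C(15,5) = 45·3003 = 135135.
Probability = 135135/480700 = 2457/8740.

2457/8740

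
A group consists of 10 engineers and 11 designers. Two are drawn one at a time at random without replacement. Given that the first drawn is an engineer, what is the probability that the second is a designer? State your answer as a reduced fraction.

11/20

After removing one engineer, 20 remain: 9 engineers and 11 designers.
So the probability the next is a designer is 11/20.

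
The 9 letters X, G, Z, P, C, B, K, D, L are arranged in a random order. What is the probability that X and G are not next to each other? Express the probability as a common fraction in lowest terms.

7/9

There are 9! = 362880 arrangements.
Arrangements with X and G adjacent: 2·8! = 80640.
So not adjacent: 362880 − 80640 = 282240, probability 282240/362880 = 7/9.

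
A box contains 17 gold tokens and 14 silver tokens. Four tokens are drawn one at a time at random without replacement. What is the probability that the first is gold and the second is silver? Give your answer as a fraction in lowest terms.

119/465

Multiply the conditional probabilities at each draw: 17/31 · 14/30 = 238/930 = 119/465.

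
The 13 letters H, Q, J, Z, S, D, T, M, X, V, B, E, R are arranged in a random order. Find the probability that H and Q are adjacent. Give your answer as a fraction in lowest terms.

2/13

There are 13! = 6227020800 arrangements.
Treat H and Q as a block: 12! arrangements of the blocks × 2 orders within the block = 2·479001600 = 958003200.
Probability = 958003200/6227020800 = 2/13.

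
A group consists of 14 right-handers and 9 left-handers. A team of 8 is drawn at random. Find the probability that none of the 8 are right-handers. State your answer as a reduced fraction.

There are C(23,8) = 490314 possible selections.
Selections with no right-handers (all left-handers): C(9,8) = 9.
Probability = 9/490314 = 3/163438.

3/163438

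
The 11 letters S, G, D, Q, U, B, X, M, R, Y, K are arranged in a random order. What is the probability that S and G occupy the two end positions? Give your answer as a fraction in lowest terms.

1/55

There are 11! = 39916800 arrangements.
Place S and G at the ends in 2 ways, arrange the remaining 9 in 9! = 362880 ways: 2·362880 = 725760.
Probability = 725760/39916800 = 1/55.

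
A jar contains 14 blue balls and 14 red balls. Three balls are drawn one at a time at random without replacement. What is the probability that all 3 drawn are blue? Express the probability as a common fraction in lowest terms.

1/9

Multiply the conditional probabilities at each draw: 14/28 · 13/27 · 12/26 = 2184/19656 = 1/9.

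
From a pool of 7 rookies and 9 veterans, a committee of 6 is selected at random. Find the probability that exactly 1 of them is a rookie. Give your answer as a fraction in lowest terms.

Total number of selections: C(16,6) = 8008.
Selections with exactly 1 rookie: choose 1 of the 7 rookies and 5 of the 9 veterans, C(7,1)·C(9,5) = 7·126 = 882.
Probability = 882/8008 = 63/572.

63/572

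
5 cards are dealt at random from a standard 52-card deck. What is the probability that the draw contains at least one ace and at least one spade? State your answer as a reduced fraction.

229297/866320

There are C(52,5) = 2598960 possible draws.
By inclusion-exclusion on the complements, draws missing all aces or all spades: C(48,5) + C(39,5) − C(36,5) = 1712304 + 575757 − 376992 = 1911069.
So draws with at least one of each: 2598960 − 1911069 = 687891, probability 687891/2598960 = 229297/866320.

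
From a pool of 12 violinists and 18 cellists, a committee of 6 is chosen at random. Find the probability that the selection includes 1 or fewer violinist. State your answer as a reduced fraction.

There are C(30,6) = 593775 ways to choose the 6.
Favorable selections (1 or fewer violinist): C(12,0)·C(18,6) + C(12,1)·C(18,5) = 18564 + 102816 = 121380.
Probability = 121380/593775 = 1156/5655.

1156/5655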